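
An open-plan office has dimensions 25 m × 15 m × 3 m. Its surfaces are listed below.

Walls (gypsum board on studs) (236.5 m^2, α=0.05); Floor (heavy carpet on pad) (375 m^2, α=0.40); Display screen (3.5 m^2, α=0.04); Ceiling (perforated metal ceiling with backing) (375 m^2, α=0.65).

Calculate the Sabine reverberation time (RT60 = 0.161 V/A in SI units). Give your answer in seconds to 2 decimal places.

Equivalent absorption area: A = 236.5×0.05 + 375×0.40 + 3.5×0.04 + 375×0.65 = 405.715 m^2.
Volume V = 25 × 15 × 3 = 1125 m³.
T = 0.161 V/A = 0.161·1125/405.715 = 0.45 s.

0.45 sec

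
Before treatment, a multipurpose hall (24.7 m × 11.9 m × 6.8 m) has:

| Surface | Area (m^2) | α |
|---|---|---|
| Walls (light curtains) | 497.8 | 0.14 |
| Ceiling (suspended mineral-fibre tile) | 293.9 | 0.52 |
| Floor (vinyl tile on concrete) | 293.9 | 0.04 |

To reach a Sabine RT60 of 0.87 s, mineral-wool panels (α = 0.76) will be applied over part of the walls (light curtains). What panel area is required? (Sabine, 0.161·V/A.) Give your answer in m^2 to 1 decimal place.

218.7

Total absorption A₁ = 497.8*0.14 + 293.9*0.52 + 293.9*0.04
  = 69.692 + 152.828 + 11.756 = 234.276 m^2 sabins.
V = 1998.724 m³. Target absorption A₂ = 0.161 × 1998.724 / 0.87 = 369.879 sabins.
ΔA needed = 369.879 − 234.276 = 135.603 sabins.
Net gain per m^2: Δα = 0.76 − 0.14 = 0.62.
Panel area = 135.603 / 0.62 = 218.7 m^2.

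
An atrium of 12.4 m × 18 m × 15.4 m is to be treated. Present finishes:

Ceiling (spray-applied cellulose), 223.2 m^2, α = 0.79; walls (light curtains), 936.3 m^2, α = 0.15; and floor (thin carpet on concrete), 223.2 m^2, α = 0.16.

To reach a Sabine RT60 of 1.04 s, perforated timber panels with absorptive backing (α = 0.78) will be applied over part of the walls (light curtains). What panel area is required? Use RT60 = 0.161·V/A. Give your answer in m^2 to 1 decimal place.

Summing Sᵢαᵢ: 176.328 + 140.445 + 35.712 → A₁ = 352.485 sabins.
Required A₂ = 0.161·3437.28/1.04 = 532.117 sabins.
Absorption to add: 532.117 − 352.485 = 179.632 sabins.
Net gain per m^2: Δα = 0.78 − 0.15 = 0.63.
Panel area = 179.632 / 0.63 = 285.1 m^2.

285.1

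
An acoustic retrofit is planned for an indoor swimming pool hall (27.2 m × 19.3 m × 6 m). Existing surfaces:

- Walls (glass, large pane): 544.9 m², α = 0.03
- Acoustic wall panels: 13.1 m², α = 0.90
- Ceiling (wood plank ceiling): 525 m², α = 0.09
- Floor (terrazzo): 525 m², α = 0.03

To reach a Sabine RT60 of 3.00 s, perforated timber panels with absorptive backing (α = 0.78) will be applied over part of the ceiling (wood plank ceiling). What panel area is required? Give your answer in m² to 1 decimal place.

112.9

Summing Sᵢαᵢ: 16.347 + 11.790 + 47.250 + 15.750 → A₁ = 91.137 sabins.
Required A₂ = 0.161·3149.76/3.00 = 169.037 sabins.
ΔA needed = 169.037 − 91.137 = 77.900 sabins.
Each m² of panel replacing the ceiling (wood plank ceiling) adds (0.78 − 0.09) = 0.69 sabins.
Panel area = 77.900 / 0.69 = 112.9 m².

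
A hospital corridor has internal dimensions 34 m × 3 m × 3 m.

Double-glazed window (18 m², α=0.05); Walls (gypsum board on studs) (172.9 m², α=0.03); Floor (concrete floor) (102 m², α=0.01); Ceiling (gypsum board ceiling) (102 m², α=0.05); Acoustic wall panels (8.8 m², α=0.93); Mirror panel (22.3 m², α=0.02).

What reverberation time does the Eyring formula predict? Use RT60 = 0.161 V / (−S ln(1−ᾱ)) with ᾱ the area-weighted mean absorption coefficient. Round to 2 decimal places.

S = Σ Sᵢ = 426.0 m².
Absorption A = 18·0.05 + 172.9·0.03 + 102·0.01 + 102·0.05 + 8.8·0.93 + 22.3·0.02 = 20.837 sabins.
ᾱ = 20.837 / 426.0 = 0.0489.
Eyring denominator: −S ln(1−ᾱ) = 21.358.
V = 34 × 3 × 3 = 306 m³.
RT60 = 0.161 × 306 / 21.358 = 2.31 s.

2.31 seconds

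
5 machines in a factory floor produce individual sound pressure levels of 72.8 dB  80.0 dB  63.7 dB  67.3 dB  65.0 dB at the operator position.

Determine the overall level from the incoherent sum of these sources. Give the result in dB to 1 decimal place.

Converting to relative power and adding: 10^(72.8/10) + 10^(80.0/10) + 10^(63.7/10) + 10^(67.3/10) + 10^(65.0/10) = 1.299e+08.
Combined level = 10 log₁₀(1.299e+08) = 81.1 dB.

81.1 dB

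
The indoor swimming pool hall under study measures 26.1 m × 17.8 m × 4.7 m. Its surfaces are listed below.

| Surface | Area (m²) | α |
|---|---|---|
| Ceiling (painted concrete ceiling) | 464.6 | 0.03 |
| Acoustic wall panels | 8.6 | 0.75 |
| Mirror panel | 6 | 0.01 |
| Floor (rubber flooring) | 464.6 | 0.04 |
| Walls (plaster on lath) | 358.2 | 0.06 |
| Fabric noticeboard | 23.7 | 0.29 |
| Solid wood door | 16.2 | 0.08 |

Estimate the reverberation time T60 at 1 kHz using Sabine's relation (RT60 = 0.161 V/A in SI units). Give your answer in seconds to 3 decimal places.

Summing Sᵢαᵢ: 13.938 + 6.450 + 0.060 + 18.584 + 21.492 + 6.873 + 1.296 → A = 68.693 sabins.
Room volume: 2183.526 m³.
T = 0.161 V/A = 0.161·2183.526/68.693 = 5.118 s.

5.118 s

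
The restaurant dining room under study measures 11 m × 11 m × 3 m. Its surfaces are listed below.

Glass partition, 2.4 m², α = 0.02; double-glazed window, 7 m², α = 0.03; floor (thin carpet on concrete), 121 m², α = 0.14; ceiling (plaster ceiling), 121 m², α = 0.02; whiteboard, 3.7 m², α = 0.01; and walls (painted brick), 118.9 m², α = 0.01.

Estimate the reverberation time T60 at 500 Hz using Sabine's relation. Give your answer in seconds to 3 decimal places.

Equivalent absorption area: A = 2.4×0.02 + 7×0.03 + 121×0.14 + 121×0.02 + 3.7×0.01 + 118.9×0.01 = 20.844 m².
V = 11·11·3 = 363 m³.
Sabine: RT60 = 0.161 × 363 / 20.844 = 2.804 s.

2.804 sec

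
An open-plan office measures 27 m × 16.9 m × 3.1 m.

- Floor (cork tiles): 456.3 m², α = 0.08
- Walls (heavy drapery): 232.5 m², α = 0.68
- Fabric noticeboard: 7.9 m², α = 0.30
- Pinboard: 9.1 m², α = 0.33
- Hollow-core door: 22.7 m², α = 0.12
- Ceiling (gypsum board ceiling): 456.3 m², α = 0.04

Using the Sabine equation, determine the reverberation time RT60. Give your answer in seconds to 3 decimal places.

Total absorption A = 456.3·0.08 + 232.5·0.68 + 7.9·0.30 + 9.1·0.33 + 22.7·0.12 + 456.3·0.04
  = 36.504 + 158.100 + 2.370 + 3.003 + 2.724 + 18.252 = 220.953 m² sabins.
Room volume: 1414.53 m³.
RT60 = 0.161 · V / A = 0.161 × 1414.53 / 220.953 = 1.031 s.

1.031 s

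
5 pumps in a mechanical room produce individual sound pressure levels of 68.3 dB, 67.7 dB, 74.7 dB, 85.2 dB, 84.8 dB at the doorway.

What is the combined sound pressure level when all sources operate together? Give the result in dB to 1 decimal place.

Converting to relative power and adding: 10^(68.3/10) + 10^(67.7/10) + 10^(74.7/10) + 10^(85.2/10) + 10^(84.8/10) = 6.753e+08.
Combined level = 10 log₁₀(6.753e+08) = 88.3 dB.

88.3 dB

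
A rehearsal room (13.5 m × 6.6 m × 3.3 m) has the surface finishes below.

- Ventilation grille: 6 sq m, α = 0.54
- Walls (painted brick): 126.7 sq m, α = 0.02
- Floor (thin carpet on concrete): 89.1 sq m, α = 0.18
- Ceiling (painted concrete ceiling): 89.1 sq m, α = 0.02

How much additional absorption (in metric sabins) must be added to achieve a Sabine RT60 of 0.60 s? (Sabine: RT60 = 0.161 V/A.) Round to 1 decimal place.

55.3 sabins

Summing Sᵢαᵢ: 3.240 + 2.534 + 16.038 + 1.782 → A₁ = 23.594 sabins.
Target A₂ = 0.161·294.03/0.60 = 78.898 sabins (V = 294.03 m³).
ΔA = A₂ − A₁ = 78.898 − 23.594 = 55.3 sabins.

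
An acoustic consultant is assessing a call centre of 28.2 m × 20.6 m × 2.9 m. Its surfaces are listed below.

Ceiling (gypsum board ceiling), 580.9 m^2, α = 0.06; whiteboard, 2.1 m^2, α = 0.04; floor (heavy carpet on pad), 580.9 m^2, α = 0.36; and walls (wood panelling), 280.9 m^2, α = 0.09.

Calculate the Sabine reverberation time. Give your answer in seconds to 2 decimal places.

Summing Sᵢαᵢ: 34.854 + 0.084 + 209.124 + 25.281 → A = 269.343 sabins.
V = 28.2·20.6·2.9 = 1684.668 m³.
RT60 = 0.161 · V / A = 0.161 × 1684.668 / 269.343 = 1.01 s.

1.01 s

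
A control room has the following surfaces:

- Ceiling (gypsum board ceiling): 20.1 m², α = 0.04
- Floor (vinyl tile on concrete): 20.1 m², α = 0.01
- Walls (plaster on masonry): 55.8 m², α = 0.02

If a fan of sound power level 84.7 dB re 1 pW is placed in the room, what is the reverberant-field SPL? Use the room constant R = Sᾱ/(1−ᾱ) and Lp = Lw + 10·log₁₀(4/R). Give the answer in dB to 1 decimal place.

A = 2.121 sabins; S = 96.0 m².
ᾱ = 2.121/96.0 = 0.0221; R = Sᾱ/(1−ᾱ) = 2.121/(1−0.0221) = 2.169 m².
Lp = 84.7 + 10·log₁₀(4/2.169) = 84.7 + (2.66) = 87.4 dB.

87.4 dB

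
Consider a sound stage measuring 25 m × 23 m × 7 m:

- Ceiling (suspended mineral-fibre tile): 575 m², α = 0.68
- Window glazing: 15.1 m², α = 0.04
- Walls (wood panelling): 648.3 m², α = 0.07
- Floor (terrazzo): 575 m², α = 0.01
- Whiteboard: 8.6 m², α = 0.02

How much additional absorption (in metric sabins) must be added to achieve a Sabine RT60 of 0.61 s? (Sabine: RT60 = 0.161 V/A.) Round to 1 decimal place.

619.4 sabins

A₁ = Σ Sᵢαᵢ = 575×0.68 + 15.1×0.04 + 648.3×0.07 + 575×0.01 + 8.6×0.02 = 442.907 sabins.
V = 4025 m³. Required absorption A₂ = 0.161 × 4025 / 0.61 = 1062.336 sabins.
Additional absorption ΔA = 1062.336 − 442.907 = 619.4 sabins.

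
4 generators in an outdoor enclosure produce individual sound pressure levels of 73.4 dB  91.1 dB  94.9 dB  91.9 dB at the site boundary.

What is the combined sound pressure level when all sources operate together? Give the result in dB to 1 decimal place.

97.7 dB

Σ 10^(Lᵢ/10) = 5.949e+09.
L_total = 10·log₁₀(5.949e+09) = 97.7 dB.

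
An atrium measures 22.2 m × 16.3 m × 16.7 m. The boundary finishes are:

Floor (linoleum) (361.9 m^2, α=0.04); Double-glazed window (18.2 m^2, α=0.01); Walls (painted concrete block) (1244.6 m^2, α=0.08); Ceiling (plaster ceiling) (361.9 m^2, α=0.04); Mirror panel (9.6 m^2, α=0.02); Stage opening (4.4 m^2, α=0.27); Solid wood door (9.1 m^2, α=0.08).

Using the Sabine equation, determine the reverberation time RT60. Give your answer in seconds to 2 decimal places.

Equivalent absorption area: A = 361.9*0.04 + 18.2*0.01 + 1244.6*0.08 + 361.9*0.04 + 9.6*0.02 + 4.4*0.27 + 9.1*0.08 = 130.810 m^2.
V = 22.2·16.3·16.7 = 6043.062 m³.
T = 0.161 V/A = 0.161·6043.062/130.810 = 7.44 s.

7.44 s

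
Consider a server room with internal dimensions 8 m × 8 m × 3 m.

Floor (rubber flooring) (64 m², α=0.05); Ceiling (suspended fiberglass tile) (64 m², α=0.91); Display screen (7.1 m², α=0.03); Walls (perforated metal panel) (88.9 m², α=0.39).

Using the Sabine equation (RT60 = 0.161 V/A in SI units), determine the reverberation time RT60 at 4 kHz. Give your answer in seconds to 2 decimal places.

0.32 s

Equivalent absorption area: A = 64·0.05 + 64·0.91 + 7.1·0.03 + 88.9·0.39 = 96.324 m².
Volume V = 8 × 8 × 3 = 192 m³.
RT60 = 0.161 · V / A = 0.161 × 192 / 96.324 = 0.32 s.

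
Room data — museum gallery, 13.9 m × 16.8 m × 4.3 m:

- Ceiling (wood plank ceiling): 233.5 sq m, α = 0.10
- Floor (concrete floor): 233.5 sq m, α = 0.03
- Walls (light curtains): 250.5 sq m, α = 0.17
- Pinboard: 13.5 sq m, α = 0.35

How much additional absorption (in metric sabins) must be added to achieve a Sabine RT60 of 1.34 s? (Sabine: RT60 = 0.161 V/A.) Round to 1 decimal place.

Summing Sᵢαᵢ: 23.350 + 7.005 + 42.585 + 4.725 → A₁ = 77.665 sabins.
Target A₂ = 0.161·1004.136/1.34 = 120.646 sabins (V = 1004.136 m³).
Shortfall: 120.646 − 77.665 = 43.0 sabins.

43.0 sabins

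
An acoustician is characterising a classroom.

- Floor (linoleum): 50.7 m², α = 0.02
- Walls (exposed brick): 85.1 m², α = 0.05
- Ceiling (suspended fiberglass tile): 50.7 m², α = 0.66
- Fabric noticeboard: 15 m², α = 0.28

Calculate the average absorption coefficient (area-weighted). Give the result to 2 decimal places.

S = Σ Sᵢ = 50.7 + 85.1 + 50.7 + 15 = 201.5 m².
Σ(Sᵢαᵢ) = 50.7·0.02 + 85.1·0.05 + 50.7·0.66 + 15·0.28 = 42.931.
ᾱ = 42.931 / 201.5 = 0.21.

0.21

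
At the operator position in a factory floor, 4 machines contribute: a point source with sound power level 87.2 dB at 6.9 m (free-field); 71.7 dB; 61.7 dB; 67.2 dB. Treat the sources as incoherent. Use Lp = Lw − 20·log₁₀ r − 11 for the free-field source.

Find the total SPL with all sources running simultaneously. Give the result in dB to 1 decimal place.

73.5 dB

Source at 6.9 m: Lp = 87.2 − 20·log₁₀(6.9) − 11 = 59.4 dB.
Σ 10^(Lᵢ/10) = 2.239e+07.
L_total = 10·log₁₀(2.239e+07) = 73.5 dB.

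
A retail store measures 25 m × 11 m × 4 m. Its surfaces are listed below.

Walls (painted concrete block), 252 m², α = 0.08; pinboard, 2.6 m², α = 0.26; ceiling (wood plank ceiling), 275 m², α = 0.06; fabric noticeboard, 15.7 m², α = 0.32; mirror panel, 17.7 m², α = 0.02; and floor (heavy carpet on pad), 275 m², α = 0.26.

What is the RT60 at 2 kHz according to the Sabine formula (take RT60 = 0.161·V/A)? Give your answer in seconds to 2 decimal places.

A = Σ Sᵢαᵢ = 252×0.08 + 2.6×0.26 + 275×0.06 + 15.7×0.32 + 17.7×0.02 + 275×0.26 = 114.214 sabins.
Volume V = 25 × 11 × 4 = 1100 m³.
RT60 = 0.161 · V / A = 0.161 × 1100 / 114.214 = 1.55 s.

1.55 s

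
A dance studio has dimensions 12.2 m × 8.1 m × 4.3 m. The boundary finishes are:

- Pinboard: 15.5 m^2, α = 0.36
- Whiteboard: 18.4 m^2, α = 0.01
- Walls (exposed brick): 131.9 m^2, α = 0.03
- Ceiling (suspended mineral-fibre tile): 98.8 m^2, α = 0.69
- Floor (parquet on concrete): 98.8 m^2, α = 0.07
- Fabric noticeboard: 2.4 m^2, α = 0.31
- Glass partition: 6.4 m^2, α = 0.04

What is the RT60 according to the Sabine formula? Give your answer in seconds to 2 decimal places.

0.80 sec

Total absorption A = 15.5*0.36 + 18.4*0.01 + 131.9*0.03 + 98.8*0.69 + 98.8*0.07 + 2.4*0.31 + 6.4*0.04
  = 5.580 + 0.184 + 3.957 + 68.172 + 6.916 + 0.744 + 0.256 = 85.809 m^2 sabins.
V = 12.2·8.1·4.3 = 424.926 m³.
T = 0.161 V/A = 0.161·424.926/85.809 = 0.80 s.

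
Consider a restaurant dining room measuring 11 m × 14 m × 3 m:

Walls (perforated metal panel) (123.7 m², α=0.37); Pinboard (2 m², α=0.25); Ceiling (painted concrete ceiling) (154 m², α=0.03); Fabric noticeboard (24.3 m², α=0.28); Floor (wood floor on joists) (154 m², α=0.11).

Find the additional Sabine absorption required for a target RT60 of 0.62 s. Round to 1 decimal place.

45.3 sabins

Summing Sᵢαᵢ: 45.769 + 0.500 + 4.620 + 6.804 + 16.940 → A₁ = 74.633 sabins.
For T = 0.62 s, need A₂ = 0.161·V/T = 0.161·462/0.62 = 119.971 sabins.
Additional absorption ΔA = 119.971 − 74.633 = 45.3 sabins.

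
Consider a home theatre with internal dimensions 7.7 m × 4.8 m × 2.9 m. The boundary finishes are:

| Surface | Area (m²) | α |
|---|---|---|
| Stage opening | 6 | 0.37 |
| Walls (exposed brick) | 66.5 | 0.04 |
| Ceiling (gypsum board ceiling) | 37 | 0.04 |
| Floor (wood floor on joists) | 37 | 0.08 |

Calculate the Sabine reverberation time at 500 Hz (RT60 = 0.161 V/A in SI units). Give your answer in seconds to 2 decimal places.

1.85 seconds

Total absorption A = 6×0.37 + 66.5×0.04 + 37×0.04 + 37×0.08
  = 2.220 + 2.660 + 1.480 + 2.960 = 9.320 m² sabins.
Volume V = 7.7 × 4.8 × 2.9 = 107.184 m³.
RT60 = 0.161 · V / A = 0.161 × 107.184 / 9.320 = 1.85 s.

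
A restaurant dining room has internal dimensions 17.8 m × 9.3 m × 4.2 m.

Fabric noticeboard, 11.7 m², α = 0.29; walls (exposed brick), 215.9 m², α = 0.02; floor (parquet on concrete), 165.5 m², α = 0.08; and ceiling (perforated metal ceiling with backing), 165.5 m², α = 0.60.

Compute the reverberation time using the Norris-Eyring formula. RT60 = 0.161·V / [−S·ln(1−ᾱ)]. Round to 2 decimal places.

0.83 s

Total surface area S = 11.7 + 215.9 + 165.5 + 165.5 = 558.6 m².
Σ(Sᵢαᵢ) = 11.7×0.29 + 215.9×0.02 + 165.5×0.08 + 165.5×0.60 = 120.251.
ᾱ = 120.251 / 558.6 = 0.2153.
Eyring denominator: −S ln(1−ᾱ) = 135.435.
V = 17.8 × 9.3 × 4.2 = 695.268 m³.
RT60 = 0.161 × 695.268 / 135.435 = 0.83 s.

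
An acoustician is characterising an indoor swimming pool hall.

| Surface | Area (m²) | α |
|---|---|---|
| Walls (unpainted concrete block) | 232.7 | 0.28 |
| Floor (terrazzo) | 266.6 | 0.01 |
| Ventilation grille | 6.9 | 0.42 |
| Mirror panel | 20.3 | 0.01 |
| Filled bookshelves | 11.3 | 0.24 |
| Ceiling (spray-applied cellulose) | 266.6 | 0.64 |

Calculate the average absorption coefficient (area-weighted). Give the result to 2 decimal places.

Total surface area S = 804.4 m².
A = 232.7·0.28 + 266.6·0.01 + 6.9·0.42 + 20.3·0.01 + 11.3·0.24 + 266.6·0.64 = 244.259 sabins.
ᾱ = 244.259 / 804.4 = 0.30.

0.30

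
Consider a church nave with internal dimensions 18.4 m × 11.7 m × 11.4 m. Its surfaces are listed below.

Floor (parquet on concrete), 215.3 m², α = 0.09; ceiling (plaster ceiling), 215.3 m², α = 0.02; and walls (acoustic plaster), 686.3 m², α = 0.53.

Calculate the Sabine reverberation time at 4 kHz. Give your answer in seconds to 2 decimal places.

Equivalent absorption area: A = 215.3×0.09 + 215.3×0.02 + 686.3×0.53 = 387.422 m².
V = 18.4·11.7·11.4 = 2454.192 m³.
T = 0.161 V/A = 0.161·2454.192/387.422 = 1.02 s.

1.02 s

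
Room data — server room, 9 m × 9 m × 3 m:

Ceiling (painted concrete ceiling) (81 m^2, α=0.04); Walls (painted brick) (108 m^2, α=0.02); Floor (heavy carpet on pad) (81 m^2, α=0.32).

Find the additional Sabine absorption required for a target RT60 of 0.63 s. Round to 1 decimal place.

30.8 sabins

Total absorption A₁ = 81×0.04 + 108×0.02 + 81×0.32
  = 3.240 + 2.160 + 25.920 = 31.320 m^2 sabins.
Target A₂ = 0.161·243/0.63 = 62.100 sabins (V = 243 m³).
Additional absorption ΔA = 62.100 − 31.320 = 30.8 sabins.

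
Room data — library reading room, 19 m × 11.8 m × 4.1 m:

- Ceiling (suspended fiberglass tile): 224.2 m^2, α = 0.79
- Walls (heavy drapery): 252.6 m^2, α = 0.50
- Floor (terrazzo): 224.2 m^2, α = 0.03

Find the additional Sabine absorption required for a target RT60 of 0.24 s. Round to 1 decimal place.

306.5 sabins

Summing Sᵢαᵢ: 177.118 + 126.300 + 6.726 → A₁ = 310.144 sabins.
Target A₂ = 0.161·919.22/0.24 = 616.643 sabins (V = 919.22 m³).
ΔA = A₂ − A₁ = 616.643 − 310.144 = 306.5 sabins.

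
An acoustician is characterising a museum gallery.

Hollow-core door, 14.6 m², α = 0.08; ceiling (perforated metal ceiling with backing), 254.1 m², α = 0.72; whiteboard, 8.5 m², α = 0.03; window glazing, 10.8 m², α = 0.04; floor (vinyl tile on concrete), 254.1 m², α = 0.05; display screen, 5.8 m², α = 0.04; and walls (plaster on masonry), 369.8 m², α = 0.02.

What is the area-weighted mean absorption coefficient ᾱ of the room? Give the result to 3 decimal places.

Total surface area S = 917.7 m².
A = 14.6×0.08 + 254.1×0.72 + 8.5×0.03 + 10.8×0.04 + 254.1×0.05 + 5.8×0.04 + 369.8×0.02 = 205.140 sabins.
ᾱ = 205.140 / 917.7 = 0.224.

0.224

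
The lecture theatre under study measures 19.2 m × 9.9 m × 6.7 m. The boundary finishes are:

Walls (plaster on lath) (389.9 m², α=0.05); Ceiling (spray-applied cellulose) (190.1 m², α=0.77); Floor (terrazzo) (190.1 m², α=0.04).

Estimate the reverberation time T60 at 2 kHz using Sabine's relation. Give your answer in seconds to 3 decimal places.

A = Σ Sᵢαᵢ = 389.9·0.05 + 190.1·0.77 + 190.1·0.04 = 173.476 sabins.
Volume V = 19.2 × 9.9 × 6.7 = 1273.536 m³.
RT60 = 0.161 · V / A = 0.161 × 1273.536 / 173.476 = 1.182 s.

1.182 s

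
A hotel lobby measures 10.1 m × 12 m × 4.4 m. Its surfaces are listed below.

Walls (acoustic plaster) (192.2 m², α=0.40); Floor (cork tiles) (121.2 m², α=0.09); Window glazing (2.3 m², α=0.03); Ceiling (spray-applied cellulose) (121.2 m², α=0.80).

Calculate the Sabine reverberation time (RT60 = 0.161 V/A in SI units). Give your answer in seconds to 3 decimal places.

Equivalent absorption area: A = 192.2×0.40 + 121.2×0.09 + 2.3×0.03 + 121.2×0.80 = 184.817 m².
V = 10.1·12·4.4 = 533.28 m³.
Sabine: RT60 = 0.161 × 533.28 / 184.817 = 0.465 s.

0.465 seconds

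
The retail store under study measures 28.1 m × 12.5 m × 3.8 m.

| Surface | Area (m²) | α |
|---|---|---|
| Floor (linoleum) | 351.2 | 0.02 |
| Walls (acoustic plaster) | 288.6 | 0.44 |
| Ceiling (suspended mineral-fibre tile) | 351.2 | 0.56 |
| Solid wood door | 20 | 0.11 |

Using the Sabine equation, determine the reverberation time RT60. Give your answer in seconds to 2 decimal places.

A = Σ Sᵢαᵢ = 351.2·0.02 + 288.6·0.44 + 351.2·0.56 + 20·0.11 = 332.880 sabins.
V = 28.1·12.5·3.8 = 1334.75 m³.
RT60 = 0.161 · V / A = 0.161 × 1334.75 / 332.880 = 0.65 s.

0.65 sec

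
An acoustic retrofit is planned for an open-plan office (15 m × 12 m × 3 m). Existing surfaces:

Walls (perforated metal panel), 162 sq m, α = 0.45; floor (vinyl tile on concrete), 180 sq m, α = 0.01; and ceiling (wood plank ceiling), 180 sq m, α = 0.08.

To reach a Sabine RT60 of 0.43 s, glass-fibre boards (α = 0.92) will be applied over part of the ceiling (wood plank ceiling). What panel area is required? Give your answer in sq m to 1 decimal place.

Summing Sᵢαᵢ: 72.900 + 1.800 + 14.400 → A₁ = 89.100 sabins.
V = 540 m³. Target absorption A₂ = 0.161 × 540 / 0.43 = 202.186 sabins.
Absorption to add: 202.186 − 89.100 = 113.086 sabins.
Net gain per sq m: Δα = 0.92 − 0.08 = 0.84.
Area = ΔA/Δα = 113.086/0.84 = 134.6 sq m.

134.6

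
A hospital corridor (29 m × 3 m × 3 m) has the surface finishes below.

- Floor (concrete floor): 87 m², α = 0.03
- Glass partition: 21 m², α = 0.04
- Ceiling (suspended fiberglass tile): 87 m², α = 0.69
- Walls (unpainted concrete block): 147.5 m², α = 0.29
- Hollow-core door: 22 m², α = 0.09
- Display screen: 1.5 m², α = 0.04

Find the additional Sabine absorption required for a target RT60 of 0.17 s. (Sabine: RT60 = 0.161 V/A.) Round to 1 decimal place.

138.9 sabins

Equivalent absorption area: A₁ = 87×0.03 + 21×0.04 + 87×0.69 + 147.5×0.29 + 22×0.09 + 1.5×0.04 = 108.295 m².
V = 261 m³. Required absorption A₂ = 0.161 × 261 / 0.17 = 247.182 sabins.
Additional absorption ΔA = 247.182 − 108.295 = 138.9 sabins.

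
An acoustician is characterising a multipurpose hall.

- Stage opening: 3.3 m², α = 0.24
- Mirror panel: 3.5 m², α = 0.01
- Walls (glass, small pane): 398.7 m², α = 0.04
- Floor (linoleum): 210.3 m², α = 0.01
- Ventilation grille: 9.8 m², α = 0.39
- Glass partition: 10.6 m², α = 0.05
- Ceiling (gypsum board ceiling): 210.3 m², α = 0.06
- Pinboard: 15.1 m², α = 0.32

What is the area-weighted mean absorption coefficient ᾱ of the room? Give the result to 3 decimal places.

0.047

S = Σ Sᵢ = 3.3 + 3.5 + 398.7 + 210.3 + 9.8 + 10.6 + 210.3 + 15.1 = 861.6 m².
Weighted sum Σ Sα = 40.680.
ᾱ = A/S = 0.047.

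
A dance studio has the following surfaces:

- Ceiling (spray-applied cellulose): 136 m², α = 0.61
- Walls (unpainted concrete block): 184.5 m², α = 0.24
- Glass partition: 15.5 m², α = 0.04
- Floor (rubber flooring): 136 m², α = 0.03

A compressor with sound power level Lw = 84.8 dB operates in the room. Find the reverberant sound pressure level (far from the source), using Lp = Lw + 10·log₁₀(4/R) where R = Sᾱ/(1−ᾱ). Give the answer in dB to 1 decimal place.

Σ(Sᵢαᵢ) = 136·0.61 + 184.5·0.24 + 15.5·0.04 + 136·0.03 = 131.940; total area S = 472.0 m².
ᾱ = 131.940/472.0 = 0.2795; R = Sᾱ/(1−ᾱ) = 131.940/(1−0.2795) = 183.123 m².
Lp = Lw + 10 log₁₀(4/R) = 84.8 -16.61 = 68.2 dB.

68.2 dB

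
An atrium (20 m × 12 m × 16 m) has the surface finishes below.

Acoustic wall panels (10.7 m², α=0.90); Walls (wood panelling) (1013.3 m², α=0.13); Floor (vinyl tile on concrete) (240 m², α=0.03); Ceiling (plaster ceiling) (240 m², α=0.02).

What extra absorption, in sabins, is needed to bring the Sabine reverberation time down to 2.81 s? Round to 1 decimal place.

Summing Sᵢαᵢ: 9.630 + 131.729 + 7.200 + 4.800 → A₁ = 153.359 sabins.
V = 3840 m³. Required absorption A₂ = 0.161 × 3840 / 2.81 = 220.014 sabins.
Additional absorption ΔA = 220.014 − 153.359 = 66.7 sabins.

66.7 sabins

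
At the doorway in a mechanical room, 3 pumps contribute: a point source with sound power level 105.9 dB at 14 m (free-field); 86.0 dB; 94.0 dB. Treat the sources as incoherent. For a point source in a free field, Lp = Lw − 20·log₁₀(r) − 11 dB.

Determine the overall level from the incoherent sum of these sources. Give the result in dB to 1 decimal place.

Source at 14 m: Lp = 105.9 − 20·log₁₀(14) − 11 = 72.0 dB.
Converting to relative power and adding: 10^(72.0/10) + 10^(86.0/10) + 10^(94.0/10) = 2.926e+09.
Back to dB: 10·log₁₀ Σ = 94.7 dB.

94.7 dB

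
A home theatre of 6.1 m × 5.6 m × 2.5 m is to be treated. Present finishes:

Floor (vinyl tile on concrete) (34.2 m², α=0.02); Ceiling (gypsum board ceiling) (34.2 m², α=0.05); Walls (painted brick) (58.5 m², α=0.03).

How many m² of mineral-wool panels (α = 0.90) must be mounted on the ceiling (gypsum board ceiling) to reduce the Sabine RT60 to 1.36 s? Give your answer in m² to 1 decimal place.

7.0

A₁ = Σ Sᵢαᵢ = 34.2*0.02 + 34.2*0.05 + 58.5*0.03 = 4.149 sabins.
Required A₂ = 0.161·85.4/1.36 = 10.110 sabins.
Absorption to add: 10.110 − 4.149 = 5.961 sabins.
Each m² of panel replacing the ceiling (gypsum board ceiling) adds (0.90 − 0.05) = 0.85 sabins.
Area = ΔA/Δα = 5.961/0.85 = 7.0 m².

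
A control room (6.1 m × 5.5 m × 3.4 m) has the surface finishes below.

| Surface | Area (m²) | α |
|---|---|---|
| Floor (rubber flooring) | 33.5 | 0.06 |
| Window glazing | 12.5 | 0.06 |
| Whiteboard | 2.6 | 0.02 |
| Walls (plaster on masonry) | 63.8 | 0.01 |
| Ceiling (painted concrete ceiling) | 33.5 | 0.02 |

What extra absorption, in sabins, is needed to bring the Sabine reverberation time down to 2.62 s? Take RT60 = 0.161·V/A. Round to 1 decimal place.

Equivalent absorption area: A₁ = 33.5*0.06 + 12.5*0.06 + 2.6*0.02 + 63.8*0.01 + 33.5*0.02 = 4.120 m².
For T = 2.62 s, need A₂ = 0.161·V/T = 0.161·114.07/2.62 = 7.010 sabins.
ΔA = A₂ − A₁ = 7.010 − 4.120 = 2.9 sabins.

2.9 sabins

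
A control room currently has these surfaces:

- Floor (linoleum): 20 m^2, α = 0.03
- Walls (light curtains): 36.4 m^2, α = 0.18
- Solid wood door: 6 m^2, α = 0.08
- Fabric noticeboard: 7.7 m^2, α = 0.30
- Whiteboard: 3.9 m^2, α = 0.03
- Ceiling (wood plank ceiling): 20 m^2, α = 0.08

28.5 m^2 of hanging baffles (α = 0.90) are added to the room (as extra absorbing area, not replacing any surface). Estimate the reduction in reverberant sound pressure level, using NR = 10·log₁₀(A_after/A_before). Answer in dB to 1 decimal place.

5.1 dB

Summing Sᵢαᵢ: 0.600 + 6.552 + 0.480 + 2.310 + 0.117 + 1.600 → A_before = 11.659 sabins.
Added absorption = 28.5 × 0.90 = 25.650 sabins.
New total A_after = 37.309 sabins.
NR = 10·log₁₀(37.309/11.659) = 5.1 dB.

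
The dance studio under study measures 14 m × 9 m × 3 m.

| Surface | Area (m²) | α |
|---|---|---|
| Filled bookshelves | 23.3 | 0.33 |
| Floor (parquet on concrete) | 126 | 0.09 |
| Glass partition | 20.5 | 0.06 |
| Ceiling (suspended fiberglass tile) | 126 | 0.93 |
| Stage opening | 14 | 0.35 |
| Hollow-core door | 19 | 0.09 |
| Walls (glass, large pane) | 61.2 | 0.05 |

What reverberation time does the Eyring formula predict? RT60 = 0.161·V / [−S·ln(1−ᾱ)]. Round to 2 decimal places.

0.33 s

S = Σ Sᵢ = 390.0 m².
Absorption A = 23.3×0.33 + 126×0.09 + 20.5×0.06 + 126×0.93 + 14×0.35 + 19×0.09 + 61.2×0.05 = 147.109 sabins.
Mean coefficient ᾱ = A/S = 0.3772.
−S·ln(1−ᾱ) = −390.0 × ln(1 − 0.3772) = 184.677.
V = 14 × 9 × 3 = 378 m³.
T = 0.161·V/[−S·ln(1−ᾱ)] = 0.161·378/184.677 = 0.33 s.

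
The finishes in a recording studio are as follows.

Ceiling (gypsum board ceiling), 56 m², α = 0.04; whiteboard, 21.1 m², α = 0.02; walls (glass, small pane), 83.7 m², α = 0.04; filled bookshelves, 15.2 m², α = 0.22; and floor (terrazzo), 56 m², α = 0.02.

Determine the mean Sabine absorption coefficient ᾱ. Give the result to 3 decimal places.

0.045

S = Σ Sᵢ = 56 + 21.1 + 83.7 + 15.2 + 56 = 232.0 m².
A = 56*0.04 + 21.1*0.02 + 83.7*0.04 + 15.2*0.22 + 56*0.02 = 10.474 sabins.
ᾱ = 10.474 / 232.0 = 0.045.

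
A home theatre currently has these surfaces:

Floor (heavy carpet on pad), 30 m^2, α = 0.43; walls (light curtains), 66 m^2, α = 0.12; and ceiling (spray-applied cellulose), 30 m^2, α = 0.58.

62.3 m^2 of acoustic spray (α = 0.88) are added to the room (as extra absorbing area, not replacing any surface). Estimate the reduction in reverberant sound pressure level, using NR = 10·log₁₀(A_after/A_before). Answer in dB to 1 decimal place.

3.9 dB

A_before = Σ Sᵢαᵢ = 30×0.43 + 66×0.12 + 30×0.58 = 38.220 sabins.
Treatment contributes 62.3·0.88 = 54.824 sabins.
New total A_after = 93.044 sabins.
Reduction = 10 log₁₀(A_after/A_before) = 10 log₁₀(2.4344) = 3.9 dB.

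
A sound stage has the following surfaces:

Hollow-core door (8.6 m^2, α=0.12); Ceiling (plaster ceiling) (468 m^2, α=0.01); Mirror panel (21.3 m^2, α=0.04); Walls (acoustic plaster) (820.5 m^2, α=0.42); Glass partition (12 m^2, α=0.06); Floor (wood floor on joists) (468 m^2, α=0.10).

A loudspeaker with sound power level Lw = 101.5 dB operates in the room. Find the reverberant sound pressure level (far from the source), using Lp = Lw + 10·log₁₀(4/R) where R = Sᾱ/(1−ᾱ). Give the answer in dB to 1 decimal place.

80.4 dB

Σ(Sᵢαᵢ) = 8.6×0.12 + 468×0.01 + 21.3×0.04 + 820.5×0.42 + 12×0.06 + 468×0.10 = 398.694; total area S = 1798.4 m^2.
ᾱ = 398.694/1798.4 = 0.2217; R = Sᾱ/(1−ᾱ) = 398.694/(1−0.2217) = 512.263 m^2.
Lp = 101.5 + 10·log₁₀(4/512.263) = 101.5 + (-21.07) = 80.4 dB.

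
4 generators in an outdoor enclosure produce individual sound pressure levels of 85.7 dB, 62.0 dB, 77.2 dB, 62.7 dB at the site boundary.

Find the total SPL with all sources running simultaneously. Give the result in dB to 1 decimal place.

86.3 dB

Sum in the linear (power) domain: Σ 10^(Lᵢ/10) = 10^(85.7/10) + 10^(62.0/10) + 10^(77.2/10) + 10^(62.7/10) = 4.275e+08.
Combined level = 10 log₁₀(4.275e+08) = 86.3 dB.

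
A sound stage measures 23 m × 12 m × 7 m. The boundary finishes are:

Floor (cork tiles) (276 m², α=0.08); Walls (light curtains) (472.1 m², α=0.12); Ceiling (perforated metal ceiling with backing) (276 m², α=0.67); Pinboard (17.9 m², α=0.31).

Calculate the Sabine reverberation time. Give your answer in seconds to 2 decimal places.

Summing Sᵢαᵢ: 22.080 + 56.652 + 184.920 + 5.549 → A = 269.201 sabins.
V = 23·12·7 = 1932 m³.
RT60 = 0.161 · V / A = 0.161 × 1932 / 269.201 = 1.16 s.

1.16 sec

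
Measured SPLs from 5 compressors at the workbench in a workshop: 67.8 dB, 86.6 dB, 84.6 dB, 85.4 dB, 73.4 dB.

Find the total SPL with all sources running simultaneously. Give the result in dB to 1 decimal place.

Sum in the linear (power) domain: Σ 10^(Lᵢ/10) = 10^(67.8/10) + 10^(86.6/10) + 10^(84.6/10) + 10^(85.4/10) + 10^(73.4/10) = 1.12e+09.
L_total = 10·log₁₀(1.12e+09) = 90.5 dB.

90.5 dB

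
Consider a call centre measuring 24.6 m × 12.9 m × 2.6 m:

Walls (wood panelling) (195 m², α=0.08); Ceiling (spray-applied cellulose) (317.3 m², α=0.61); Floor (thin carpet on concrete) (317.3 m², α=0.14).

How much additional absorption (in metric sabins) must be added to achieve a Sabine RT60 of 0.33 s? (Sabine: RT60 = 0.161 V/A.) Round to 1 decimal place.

149.0 sabins

Summing Sᵢαᵢ: 15.600 + 193.553 + 44.422 → A₁ = 253.575 sabins.
V = 825.084 m³. Required absorption A₂ = 0.161 × 825.084 / 0.33 = 402.541 sabins.
Additional absorption ΔA = 402.541 − 253.575 = 149.0 sabins.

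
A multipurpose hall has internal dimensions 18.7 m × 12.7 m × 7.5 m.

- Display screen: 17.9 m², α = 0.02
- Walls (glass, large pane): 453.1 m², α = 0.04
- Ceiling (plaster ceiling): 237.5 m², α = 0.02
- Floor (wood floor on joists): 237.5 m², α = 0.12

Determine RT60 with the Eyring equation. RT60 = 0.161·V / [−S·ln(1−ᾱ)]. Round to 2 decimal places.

5.39 s

S = Σ Sᵢ = 946.0 m².
Σ(Sᵢαᵢ) = 17.9·0.02 + 453.1·0.04 + 237.5·0.02 + 237.5·0.12 = 51.732.
Mean coefficient ᾱ = A/S = 0.0547.
Eyring denominator: −S ln(1−ᾱ) = 53.215.
V = 18.7 × 12.7 × 7.5 = 1781.175 m³.
RT60 = 0.161 × 1781.175 / 53.215 = 5.39 s.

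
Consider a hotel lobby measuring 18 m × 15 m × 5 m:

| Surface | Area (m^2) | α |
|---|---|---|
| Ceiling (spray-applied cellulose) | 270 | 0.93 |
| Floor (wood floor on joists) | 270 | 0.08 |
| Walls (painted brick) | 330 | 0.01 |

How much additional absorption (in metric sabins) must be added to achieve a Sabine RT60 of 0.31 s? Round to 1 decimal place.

425.1 sabins

Summing Sᵢαᵢ: 251.100 + 21.600 + 3.300 → A₁ = 276.000 sabins.
Target A₂ = 0.161·1350/0.31 = 701.129 sabins (V = 1350 m³).
ΔA = A₂ − A₁ = 701.129 − 276.000 = 425.1 sabins.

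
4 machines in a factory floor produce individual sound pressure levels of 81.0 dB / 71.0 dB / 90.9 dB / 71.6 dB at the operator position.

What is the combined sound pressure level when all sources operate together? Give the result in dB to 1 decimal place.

Σ 10^(Lᵢ/10) = 1.383e+09.
Combined level = 10 log₁₀(1.383e+09) = 91.4 dB.

91.4 dB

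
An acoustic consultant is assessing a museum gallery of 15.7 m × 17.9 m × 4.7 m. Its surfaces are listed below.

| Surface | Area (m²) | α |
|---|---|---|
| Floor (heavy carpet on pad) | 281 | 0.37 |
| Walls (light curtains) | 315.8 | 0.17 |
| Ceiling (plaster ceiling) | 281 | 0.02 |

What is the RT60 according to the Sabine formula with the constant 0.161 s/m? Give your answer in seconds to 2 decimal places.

Total absorption A = 281×0.37 + 315.8×0.17 + 281×0.02
  = 103.970 + 53.686 + 5.620 = 163.276 m² sabins.
Room volume: 1320.841 m³.
RT60 = 0.161 · V / A = 0.161 × 1320.841 / 163.276 = 1.30 s.

1.30 s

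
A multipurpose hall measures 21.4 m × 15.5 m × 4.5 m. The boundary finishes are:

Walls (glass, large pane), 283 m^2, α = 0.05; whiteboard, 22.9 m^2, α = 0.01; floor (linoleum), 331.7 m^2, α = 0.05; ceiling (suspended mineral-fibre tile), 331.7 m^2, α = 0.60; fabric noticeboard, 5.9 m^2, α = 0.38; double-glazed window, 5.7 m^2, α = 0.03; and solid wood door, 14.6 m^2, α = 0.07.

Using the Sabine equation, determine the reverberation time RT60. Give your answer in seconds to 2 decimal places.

1.03 s

A = Σ Sᵢαᵢ = 283·0.05 + 22.9·0.01 + 331.7·0.05 + 331.7·0.60 + 5.9·0.38 + 5.7·0.03 + 14.6·0.07 = 233.419 sabins.
Room volume: 1492.65 m³.
T = 0.161 V/A = 0.161·1492.65/233.419 = 1.03 s.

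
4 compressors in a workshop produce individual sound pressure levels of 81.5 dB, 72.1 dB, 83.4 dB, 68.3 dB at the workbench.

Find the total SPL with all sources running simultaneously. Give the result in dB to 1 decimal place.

Sum in the linear (power) domain: Σ 10^(Lᵢ/10) = 10^(81.5/10) + 10^(72.1/10) + 10^(83.4/10) + 10^(68.3/10) = 3.83e+08.
Combined level = 10 log₁₀(3.83e+08) = 85.8 dB.

85.8 dB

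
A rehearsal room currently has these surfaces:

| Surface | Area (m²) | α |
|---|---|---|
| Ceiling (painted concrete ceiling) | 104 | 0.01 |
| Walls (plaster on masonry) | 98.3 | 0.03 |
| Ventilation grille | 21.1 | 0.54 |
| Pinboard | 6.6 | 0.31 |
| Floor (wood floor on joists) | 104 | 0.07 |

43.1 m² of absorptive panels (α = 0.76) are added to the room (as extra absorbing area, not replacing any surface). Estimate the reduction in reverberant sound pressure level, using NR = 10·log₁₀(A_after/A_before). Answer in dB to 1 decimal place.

Summing Sᵢαᵢ: 1.040 + 2.949 + 11.394 + 2.046 + 7.280 → A_before = 24.709 sabins.
Added absorption = 43.1 × 0.76 = 32.756 sabins.
New total A_after = 57.465 sabins.
NR = 10·log₁₀(57.465/24.709) = 3.7 dB.

3.7 dB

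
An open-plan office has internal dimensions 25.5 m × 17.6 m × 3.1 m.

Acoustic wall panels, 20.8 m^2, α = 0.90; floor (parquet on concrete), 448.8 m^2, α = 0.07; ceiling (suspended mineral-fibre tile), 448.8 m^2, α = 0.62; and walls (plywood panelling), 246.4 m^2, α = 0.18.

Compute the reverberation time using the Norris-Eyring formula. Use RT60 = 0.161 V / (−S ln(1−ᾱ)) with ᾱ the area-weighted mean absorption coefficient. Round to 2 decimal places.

S = Σ Sᵢ = 1164.8 m^2.
Absorption A = 20.8·0.90 + 448.8·0.07 + 448.8·0.62 + 246.4·0.18 = 372.744 sabins.
Mean coefficient ᾱ = A/S = 0.3200.
−S·ln(1−ᾱ) = −1164.8 × ln(1 − 0.3200) = 449.220.
V = 25.5 × 17.6 × 3.1 = 1391.28 m³.
T = 0.161·V/[−S·ln(1−ᾱ)] = 0.161·1391.28/449.220 = 0.50 s.

0.50 s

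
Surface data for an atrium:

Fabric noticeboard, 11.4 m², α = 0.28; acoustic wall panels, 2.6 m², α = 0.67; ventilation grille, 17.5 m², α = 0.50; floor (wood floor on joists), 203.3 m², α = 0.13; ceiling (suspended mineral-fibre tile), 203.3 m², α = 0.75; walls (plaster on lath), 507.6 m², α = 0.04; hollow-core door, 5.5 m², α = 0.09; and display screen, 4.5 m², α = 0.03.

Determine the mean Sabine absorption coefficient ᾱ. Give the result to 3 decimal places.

S = Σ Sᵢ = 11.4 + 2.6 + 17.5 + 203.3 + 203.3 + 507.6 + 5.5 + 4.5 = 955.7 m².
Σ(Sᵢαᵢ) = 11.4×0.28 + 2.6×0.67 + 17.5×0.50 + 203.3×0.13 + 203.3×0.75 + 507.6×0.04 + 5.5×0.09 + 4.5×0.03 = 213.522.
ᾱ = A/S = 0.223.

0.223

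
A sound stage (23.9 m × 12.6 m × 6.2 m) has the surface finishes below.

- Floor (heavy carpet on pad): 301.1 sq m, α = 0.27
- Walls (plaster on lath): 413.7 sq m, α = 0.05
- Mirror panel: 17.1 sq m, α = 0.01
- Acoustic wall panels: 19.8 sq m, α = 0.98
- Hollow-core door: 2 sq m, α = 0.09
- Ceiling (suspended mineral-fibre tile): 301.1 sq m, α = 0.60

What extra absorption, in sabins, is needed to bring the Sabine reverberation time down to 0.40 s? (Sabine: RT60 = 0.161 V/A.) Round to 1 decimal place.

449.1 sabins

Summing Sᵢαᵢ: 81.297 + 20.685 + 0.171 + 19.404 + 0.180 + 180.660 → A₁ = 302.397 sabins.
Target A₂ = 0.161·1867.068/0.40 = 751.495 sabins (V = 1867.068 m³).
ΔA = A₂ − A₁ = 751.495 − 302.397 = 449.1 sabins.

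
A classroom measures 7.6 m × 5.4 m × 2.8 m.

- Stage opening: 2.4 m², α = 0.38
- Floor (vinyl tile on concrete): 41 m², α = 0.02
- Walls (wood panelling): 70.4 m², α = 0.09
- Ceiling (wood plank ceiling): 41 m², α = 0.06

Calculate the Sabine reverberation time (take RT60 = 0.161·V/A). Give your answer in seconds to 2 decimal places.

1.76 seconds

A = Σ Sᵢαᵢ = 2.4×0.38 + 41×0.02 + 70.4×0.09 + 41×0.06 = 10.528 sabins.
V = 7.6·5.4·2.8 = 114.912 m³.
RT60 = 0.161 · V / A = 0.161 × 114.912 / 10.528 = 1.76 s.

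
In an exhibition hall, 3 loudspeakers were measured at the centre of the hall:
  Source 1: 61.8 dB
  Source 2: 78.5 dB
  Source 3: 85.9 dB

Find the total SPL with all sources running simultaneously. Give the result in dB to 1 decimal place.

Converting to relative power and adding: 10^(61.8/10) + 10^(78.5/10) + 10^(85.9/10) = 4.614e+08.
Combined level = 10 log₁₀(4.614e+08) = 86.6 dB.

86.6 dB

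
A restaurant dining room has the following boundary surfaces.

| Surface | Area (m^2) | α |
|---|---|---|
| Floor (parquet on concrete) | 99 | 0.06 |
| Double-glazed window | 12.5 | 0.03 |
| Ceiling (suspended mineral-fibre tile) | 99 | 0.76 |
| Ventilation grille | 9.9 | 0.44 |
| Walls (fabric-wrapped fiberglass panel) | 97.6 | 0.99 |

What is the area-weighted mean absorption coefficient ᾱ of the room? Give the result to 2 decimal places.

0.57

S = Σ Sᵢ = 99 + 12.5 + 99 + 9.9 + 97.6 = 318.0 m^2.
Σ(Sᵢαᵢ) = 99×0.06 + 12.5×0.03 + 99×0.76 + 9.9×0.44 + 97.6×0.99 = 182.535.
ᾱ = 182.535 / 318.0 = 0.57.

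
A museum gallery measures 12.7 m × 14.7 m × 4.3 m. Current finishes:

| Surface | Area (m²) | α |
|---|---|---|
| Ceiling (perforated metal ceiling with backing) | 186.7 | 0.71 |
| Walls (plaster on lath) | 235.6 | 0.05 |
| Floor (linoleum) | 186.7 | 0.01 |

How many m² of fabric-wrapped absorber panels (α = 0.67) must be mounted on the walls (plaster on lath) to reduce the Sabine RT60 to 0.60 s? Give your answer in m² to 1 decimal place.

111.6

Equivalent absorption area: A₁ = 186.7·0.71 + 235.6·0.05 + 186.7·0.01 = 146.204 m².
Required A₂ = 0.161·802.767/0.60 = 215.409 sabins.
ΔA needed = 215.409 − 146.204 = 69.205 sabins.
Each m² of panel replacing the walls (plaster on lath) adds (0.67 − 0.05) = 0.62 sabins.
Area = ΔA/Δα = 69.205/0.62 = 111.6 m².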